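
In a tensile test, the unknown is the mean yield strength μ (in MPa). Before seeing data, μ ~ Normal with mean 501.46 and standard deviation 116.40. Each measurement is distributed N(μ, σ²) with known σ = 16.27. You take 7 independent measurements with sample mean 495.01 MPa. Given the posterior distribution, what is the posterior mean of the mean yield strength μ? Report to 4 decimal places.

495.0280

For Normal data with known variance σ², a Normal(μ₀, σ₀²) prior on μ is conjugate. Posterior precision = 1/σ₀² + n/σ²; posterior mean is the precision-weighted average of μ₀ and x̄.
n·x̄ = 7·495.01 = 3465.07.
σ₀² = 116.40² = 13548.96, σ² = 16.27² = 264.7129; σ² + n·σ₀² = 264.7129 + 7·13548.96 = 95107.4329.
Posterior mean = (μ₀/σ₀² + n·x̄/σ²)/(1/σ₀² + n/σ²) = (σ²·μ₀ + σ₀²·n·x̄)/(σ² + n·σ₀²) = (264.7129·501.46 + 13548.96·3465.07)/95107.4329 = 47080837.758034/95107.4329 = 495.0280.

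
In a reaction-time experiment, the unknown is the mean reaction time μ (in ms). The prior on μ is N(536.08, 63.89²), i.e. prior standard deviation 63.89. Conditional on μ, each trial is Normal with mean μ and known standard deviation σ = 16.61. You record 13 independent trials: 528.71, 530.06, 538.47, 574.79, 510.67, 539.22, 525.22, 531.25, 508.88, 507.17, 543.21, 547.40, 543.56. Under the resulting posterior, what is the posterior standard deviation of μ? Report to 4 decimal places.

For Normal data with known variance σ², a Normal(μ₀, σ₀²) prior on μ is conjugate. Posterior precision = 1/σ₀² + n/σ²; posterior mean is the precision-weighted average of μ₀ and x̄.
σ₀² = 63.89² = 4081.9321, σ² = 16.61² = 275.8921; σ² + n·σ₀² = 275.8921 + 13·4081.9321 = 53341.0094.
Posterior precision = 1/σ₀² + n/σ² = 1/4081.9321 + 13/275.8921 = (σ² + n·σ₀²)/(σ₀²σ²) = 53341.0094/(4081.9321·275.8921); posterior variance σₙ² = σ₀²σ²/(σ² + n·σ₀²) = 4081.9321·275.8921/53341.0094 = 21.112702.
Posterior SD = √σₙ² = √(4081.9321·275.8921/53341.0094) = 4.5949.

4.5949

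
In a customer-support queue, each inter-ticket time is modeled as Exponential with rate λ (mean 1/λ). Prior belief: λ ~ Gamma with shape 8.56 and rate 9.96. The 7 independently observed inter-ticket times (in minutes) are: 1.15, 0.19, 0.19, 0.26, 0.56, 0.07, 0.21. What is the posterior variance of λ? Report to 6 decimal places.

0.098165

With a Gamma(shape α, rate β) prior on the exponential rate λ, the posterior after n observations with total T = Σxᵢ is Gamma(α+n, β+T).
Sum of observations T = 2.63 minutes; n = 7.
Posterior: Gamma(8.56+7, 9.96+2.63) = Gamma(15.56, 12.59).
Var = α/β² = 0.098165.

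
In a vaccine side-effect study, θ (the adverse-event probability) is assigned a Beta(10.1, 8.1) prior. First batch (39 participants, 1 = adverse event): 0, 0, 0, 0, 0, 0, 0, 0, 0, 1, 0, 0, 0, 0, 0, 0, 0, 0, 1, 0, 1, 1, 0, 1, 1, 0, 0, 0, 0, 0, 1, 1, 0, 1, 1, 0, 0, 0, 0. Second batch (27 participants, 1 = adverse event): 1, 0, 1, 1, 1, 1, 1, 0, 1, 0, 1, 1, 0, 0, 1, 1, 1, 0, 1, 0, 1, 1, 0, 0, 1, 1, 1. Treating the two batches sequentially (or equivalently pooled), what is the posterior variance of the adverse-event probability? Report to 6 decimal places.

The Beta prior is conjugate to a Binomial/Bernoulli likelihood; the update adds successes to α and failures to β.
After batch 1: Beta(10.1+10, 8.1+29) = Beta(20.1, 37.1).
After batch 2: Beta(20.1+18, 37.1+9) = Beta(38.1, 46.1).
Var = αβ/((α+β)²(α+β+1)) = 38.1·46.1/(84.2²·85.2) = 0.002908.

0.002908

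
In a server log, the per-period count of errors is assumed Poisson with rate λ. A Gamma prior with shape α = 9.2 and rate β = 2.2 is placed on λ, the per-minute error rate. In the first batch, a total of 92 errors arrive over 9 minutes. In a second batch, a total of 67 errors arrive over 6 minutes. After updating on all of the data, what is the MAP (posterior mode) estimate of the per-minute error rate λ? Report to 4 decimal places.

9.7209

With a Gamma(shape α, rate β) prior, the Poisson likelihood is conjugate: the posterior is Gamma(α + ΣXᵢ, β + n).
After batch 1: Gamma(α+S, β+n) = Gamma(9.2+92, 2.2+9) = Gamma(101.2, 11.2).
After batch 2: Gamma(α+S, β+n) = Gamma(101.2+67, 11.2+6) = Gamma(168.2, 17.2).
Mode of Gamma(α,β) for α≥1 is (α−1)/β = 167.2/17.2 = 9.7209.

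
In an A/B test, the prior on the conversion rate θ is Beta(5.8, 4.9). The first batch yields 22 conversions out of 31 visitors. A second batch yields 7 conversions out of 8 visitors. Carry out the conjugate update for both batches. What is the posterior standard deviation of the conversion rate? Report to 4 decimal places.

The Beta prior is conjugate to a Binomial/Bernoulli likelihood; the update adds successes to α and failures to β.
After batch 1: Beta(5.8+22, 4.9+9) = Beta(27.8, 13.9).
After batch 2: Beta(27.8+7, 13.9+1) = Beta(34.8, 14.9).
Var = αβ/((α+β)²(α+β+1)) = 34.8·14.9/(49.7²·50.7) = 0.00414042; SD = √0.00414042 = 0.0643.

0.0643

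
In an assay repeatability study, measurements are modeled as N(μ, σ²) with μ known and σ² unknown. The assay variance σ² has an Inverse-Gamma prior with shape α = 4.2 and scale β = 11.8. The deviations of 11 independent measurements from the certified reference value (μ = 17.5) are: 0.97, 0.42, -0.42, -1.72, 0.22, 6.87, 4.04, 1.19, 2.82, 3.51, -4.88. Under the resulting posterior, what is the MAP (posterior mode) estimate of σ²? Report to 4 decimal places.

With known mean μ and an Inverse-Gamma(α, β) prior on σ², the Normal likelihood is conjugate: posterior is Inv-Gamma(α + n/2, β + Σ(xᵢ−μ)²/2).
Σ(xᵢ−μ)² = (0.97)² + (0.42)² + (-0.42)² + (-1.72)² + (0.22)² + (6.87)² + (4.04)² + (1.19)² + (2.82)² + (3.51)² + (-4.88)² = 113.3220.
Posterior: Inv-Gamma(4.2 + 11/2, 11.8 + 113.3220/2) = Inv-Gamma(9.70, 68.46100).
Mode = β/(α+1) = 68.46100/10.70 = 6.3982.

6.3982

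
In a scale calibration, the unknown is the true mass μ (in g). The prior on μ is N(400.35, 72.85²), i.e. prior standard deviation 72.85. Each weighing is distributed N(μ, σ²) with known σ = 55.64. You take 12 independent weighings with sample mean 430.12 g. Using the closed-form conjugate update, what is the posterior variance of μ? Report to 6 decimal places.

246.024648

For Normal data with known variance σ², a Normal(μ₀, σ₀²) prior on μ is conjugate. Posterior precision = 1/σ₀² + n/σ²; posterior mean is the precision-weighted average of μ₀ and x̄.
σ₀² = 72.85² = 5307.1225, σ² = 55.64² = 3095.8096; σ² + n·σ₀² = 3095.8096 + 12·5307.1225 = 66781.2796.
Posterior precision = 1/σ₀² + n/σ² = 1/5307.1225 + 12/3095.8096 = (σ² + n·σ₀²)/(σ₀²σ²) = 66781.2796/(5307.1225·3095.8096); posterior variance σₙ² = σ₀²σ²/(σ² + n·σ₀²) = 5307.1225·3095.8096/66781.2796 = 246.024648.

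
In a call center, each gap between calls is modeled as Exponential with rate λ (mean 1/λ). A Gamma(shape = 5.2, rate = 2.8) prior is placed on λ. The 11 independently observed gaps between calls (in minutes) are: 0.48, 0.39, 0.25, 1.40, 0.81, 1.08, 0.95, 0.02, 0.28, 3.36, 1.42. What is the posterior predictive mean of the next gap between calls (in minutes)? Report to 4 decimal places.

0.8711

With a Gamma(shape α, rate β) prior on the exponential rate λ, the posterior after n observations with total T = Σxᵢ is Gamma(α+n, β+T).
Sum of observations T = 10.44 minutes; n = 11.
Posterior: Gamma(5.2+11, 2.8+10.44) = Gamma(16.2, 13.24).
The predictive distribution for the next observation is Lomax; its mean is β/(α−1) = 13.24/15.2 = 0.8711.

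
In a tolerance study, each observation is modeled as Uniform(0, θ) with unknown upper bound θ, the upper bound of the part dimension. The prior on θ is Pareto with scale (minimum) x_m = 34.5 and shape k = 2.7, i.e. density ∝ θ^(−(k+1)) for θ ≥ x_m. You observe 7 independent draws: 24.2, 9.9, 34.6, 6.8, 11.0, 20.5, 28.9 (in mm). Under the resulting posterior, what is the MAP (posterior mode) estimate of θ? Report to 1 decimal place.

34.6

A Pareto(scale x_m, shape k) prior on the upper bound θ of Uniform(0, θ) is conjugate: posterior is Pareto(max(x_m, max xᵢ), k + n).
Sample maximum = 34.6; prior scale x_m = 34.5 → posterior scale = max = 34.6.
Posterior shape = 2.7 + 7 = 9.7.
The Pareto density is decreasing on [x_m, ∞), so the mode is x_m = 34.6.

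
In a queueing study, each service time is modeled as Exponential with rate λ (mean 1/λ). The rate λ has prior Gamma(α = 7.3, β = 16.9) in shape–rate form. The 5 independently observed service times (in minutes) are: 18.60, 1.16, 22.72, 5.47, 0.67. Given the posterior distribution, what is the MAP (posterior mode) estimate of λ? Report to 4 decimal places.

0.1725

With a Gamma(shape α, rate β) prior on the exponential rate λ, the posterior after n observations with total T = Σxᵢ is Gamma(α+n, β+T).
Sum of observations T = 48.62 minutes; n = 5.
Posterior: Gamma(7.3+5, 16.9+48.62) = Gamma(12.3, 65.52).
Mode = (α−1)/β = 0.1725.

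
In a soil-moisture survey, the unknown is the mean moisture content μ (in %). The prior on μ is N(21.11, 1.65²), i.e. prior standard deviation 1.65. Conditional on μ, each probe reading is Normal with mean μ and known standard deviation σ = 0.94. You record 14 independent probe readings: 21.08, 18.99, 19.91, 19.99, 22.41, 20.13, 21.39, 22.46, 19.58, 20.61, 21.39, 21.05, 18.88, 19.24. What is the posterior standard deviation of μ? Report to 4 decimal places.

For Normal data with known variance σ², a Normal(μ₀, σ₀²) prior on μ is conjugate. Posterior precision = 1/σ₀² + n/σ²; posterior mean is the precision-weighted average of μ₀ and x̄.
σ₀² = 1.65² = 2.7225, σ² = 0.94² = 0.8836; σ² + n·σ₀² = 0.8836 + 14·2.7225 = 38.9986.
Posterior precision = 1/σ₀² + n/σ² = 1/2.7225 + 14/0.8836 = (σ² + n·σ₀²)/(σ₀²σ²) = 38.9986/(2.7225·0.8836); posterior variance σₙ² = σ₀²σ²/(σ² + n·σ₀²) = 2.7225·0.8836/38.9986 = 0.061684.
Posterior SD = √σₙ² = √(2.7225·0.8836/38.9986) = 0.2484.

0.2484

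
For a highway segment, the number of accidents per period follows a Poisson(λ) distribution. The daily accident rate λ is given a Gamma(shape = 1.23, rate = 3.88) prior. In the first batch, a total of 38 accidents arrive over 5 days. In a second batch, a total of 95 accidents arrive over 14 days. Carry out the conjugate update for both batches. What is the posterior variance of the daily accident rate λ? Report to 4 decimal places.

0.2564

With a Gamma(shape α, rate β) prior, the Poisson likelihood is conjugate: the posterior is Gamma(α + ΣXᵢ, β + n).
After batch 1: Gamma(α+S, β+n) = Gamma(1.23+38, 3.88+5) = Gamma(39.23, 8.88).
After batch 2: Gamma(α+S, β+n) = Gamma(39.23+95, 8.88+14) = Gamma(134.23, 22.88).
Var = α/β² = 134.23/22.88² = 0.2564.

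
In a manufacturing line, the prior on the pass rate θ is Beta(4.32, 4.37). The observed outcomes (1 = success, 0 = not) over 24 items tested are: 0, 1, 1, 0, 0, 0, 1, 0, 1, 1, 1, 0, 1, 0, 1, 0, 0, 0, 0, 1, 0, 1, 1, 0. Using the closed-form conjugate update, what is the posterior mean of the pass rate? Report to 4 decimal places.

The Beta prior is conjugate to a Binomial/Bernoulli likelihood; the update adds successes to α and failures to β.
Posterior: Beta(α+k, β+n−k) = Beta(4.32+11, 4.37+13) = Beta(15.32, 17.37).
Posterior mean = α/(α+β) = 15.32/32.69 = 0.4686.

0.4686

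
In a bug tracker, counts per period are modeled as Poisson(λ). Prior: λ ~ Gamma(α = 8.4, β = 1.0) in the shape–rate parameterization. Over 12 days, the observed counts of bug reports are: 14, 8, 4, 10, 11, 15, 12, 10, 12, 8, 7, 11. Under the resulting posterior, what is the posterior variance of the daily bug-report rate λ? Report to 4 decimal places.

0.7716

With a Gamma(shape α, rate β) prior, the Poisson likelihood is conjugate: the posterior is Gamma(α + ΣXᵢ, β + n).
Sum of counts S = 122 over n = 12 days.
Posterior: Gamma(α+S, β+n) = Gamma(8.4+122, 1.0+12) = Gamma(130.4, 13.0).
Var = α/β² = 130.4/13.0² = 0.7716.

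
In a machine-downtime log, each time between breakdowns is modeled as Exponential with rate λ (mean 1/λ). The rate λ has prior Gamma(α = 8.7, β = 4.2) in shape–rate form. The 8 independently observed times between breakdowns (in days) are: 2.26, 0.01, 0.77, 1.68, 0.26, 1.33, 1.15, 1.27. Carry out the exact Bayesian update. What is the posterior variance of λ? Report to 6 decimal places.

With a Gamma(shape α, rate β) prior on the exponential rate λ, the posterior after n observations with total T = Σxᵢ is Gamma(α+n, β+T).
Sum of observations T = 8.73 days; n = 8.
Posterior: Gamma(8.7+8, 4.2+8.73) = Gamma(16.7, 12.93).
Var = α/β² = 0.099889.

0.099889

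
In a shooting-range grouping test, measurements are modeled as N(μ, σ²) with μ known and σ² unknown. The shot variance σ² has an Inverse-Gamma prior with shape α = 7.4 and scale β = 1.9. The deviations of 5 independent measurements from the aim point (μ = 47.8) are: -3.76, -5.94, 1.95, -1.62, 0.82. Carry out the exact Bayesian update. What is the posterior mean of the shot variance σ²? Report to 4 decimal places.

With known mean μ and an Inverse-Gamma(α, β) prior on σ², the Normal likelihood is conjugate: posterior is Inv-Gamma(α + n/2, β + Σ(xᵢ−μ)²/2).
Σ(xᵢ−μ)² = (-3.76)² + (-5.94)² + (1.95)² + (-1.62)² + (0.82)² = 56.5205.
Posterior: Inv-Gamma(7.4 + 5/2, 1.9 + 56.5205/2) = Inv-Gamma(9.90, 30.16025).
E[σ²|data] = β/(α−1) = 30.16025/8.90 = 3.3888.

3.3888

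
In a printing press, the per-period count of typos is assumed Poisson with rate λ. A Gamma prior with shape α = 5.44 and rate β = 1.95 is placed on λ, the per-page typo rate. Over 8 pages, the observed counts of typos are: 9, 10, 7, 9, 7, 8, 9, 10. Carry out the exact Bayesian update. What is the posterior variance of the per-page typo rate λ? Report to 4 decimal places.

0.7519

With a Gamma(shape α, rate β) prior, the Poisson likelihood is conjugate: the posterior is Gamma(α + ΣXᵢ, β + n).
Sum of counts S = 69 over n = 8 pages.
Posterior: Gamma(α+S, β+n) = Gamma(5.44+69, 1.95+8) = Gamma(74.44, 9.95).
Var = α/β² = 74.44/9.95² = 0.7519.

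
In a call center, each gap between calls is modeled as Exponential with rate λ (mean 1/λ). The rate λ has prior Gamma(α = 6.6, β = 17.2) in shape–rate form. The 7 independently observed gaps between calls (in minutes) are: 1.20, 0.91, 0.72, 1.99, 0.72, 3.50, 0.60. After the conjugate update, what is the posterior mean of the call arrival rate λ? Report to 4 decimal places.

With a Gamma(shape α, rate β) prior on the exponential rate λ, the posterior after n observations with total T = Σxᵢ is Gamma(α+n, β+T).
Sum of observations T = 9.64 minutes; n = 7.
Posterior: Gamma(6.6+7, 17.2+9.64) = Gamma(13.6, 26.84).
Posterior mean of λ = α/β = 13.6/26.84 = 0.5067.

0.5067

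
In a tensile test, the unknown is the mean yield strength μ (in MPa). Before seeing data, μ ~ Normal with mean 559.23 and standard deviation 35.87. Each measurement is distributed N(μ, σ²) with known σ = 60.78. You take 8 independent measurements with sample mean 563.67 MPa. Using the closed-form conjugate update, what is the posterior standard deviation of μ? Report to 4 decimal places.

For Normal data with known variance σ², a Normal(μ₀, σ₀²) prior on μ is conjugate. Posterior precision = 1/σ₀² + n/σ²; posterior mean is the precision-weighted average of μ₀ and x̄.
σ₀² = 35.87² = 1286.6569, σ² = 60.78² = 3694.2084; σ² + n·σ₀² = 3694.2084 + 8·1286.6569 = 13987.4636.
Posterior precision = 1/σ₀² + n/σ² = 1/1286.6569 + 8/3694.2084 = (σ² + n·σ₀²)/(σ₀²σ²) = 13987.4636/(1286.6569·3694.2084); posterior variance σₙ² = σ₀²σ²/(σ² + n·σ₀²) = 1286.6569·3694.2084/13987.4636 = 339.817058.
Posterior SD = √σₙ² = √(1286.6569·3694.2084/13987.4636) = 18.4341.

18.4341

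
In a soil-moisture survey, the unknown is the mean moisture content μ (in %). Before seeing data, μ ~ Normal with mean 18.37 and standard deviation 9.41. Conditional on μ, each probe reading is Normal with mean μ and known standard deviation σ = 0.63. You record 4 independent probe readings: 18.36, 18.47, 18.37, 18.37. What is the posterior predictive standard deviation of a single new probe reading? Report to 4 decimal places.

0.7043

For Normal data with known variance σ², a Normal(μ₀, σ₀²) prior on μ is conjugate. Posterior precision = 1/σ₀² + n/σ²; posterior mean is the precision-weighted average of μ₀ and x̄.
σ₀² = 9.41² = 88.5481, σ² = 0.63² = 0.3969; σ² + n·σ₀² = 0.3969 + 4·88.5481 = 354.5893.
Posterior precision = 1/σ₀² + n/σ² = 1/88.5481 + 4/0.3969 = (σ² + n·σ₀²)/(σ₀²σ²) = 354.5893/(88.5481·0.3969); posterior variance σₙ² = σ₀²σ²/(σ² + n·σ₀²) = 88.5481·0.3969/354.5893 = 0.099114.
Predictive variance for one new observation = σₙ² + σ² = 88.5481·0.3969/354.5893 + 0.3969 = σ²·(σ₀² + 354.5893)/354.5893 = 0.3969·443.1374/354.5893 = 0.496014; SD = √(0.3969·443.1374/354.5893) = 0.7043.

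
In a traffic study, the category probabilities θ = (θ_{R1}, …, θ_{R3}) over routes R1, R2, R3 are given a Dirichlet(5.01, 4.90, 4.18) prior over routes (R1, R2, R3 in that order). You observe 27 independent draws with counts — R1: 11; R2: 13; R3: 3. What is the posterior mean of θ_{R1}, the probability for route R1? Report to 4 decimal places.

0.3896

The Dirichlet prior is conjugate to the Multinomial likelihood: each posterior αⱼ = prior αⱼ + observed count nⱼ.
Posterior concentration: (16.01, 17.90, 7.18), total = 41.09.
E[θ_{R1}|data] = α_{R1}/Σα = 16.01/41.09 = 0.3896.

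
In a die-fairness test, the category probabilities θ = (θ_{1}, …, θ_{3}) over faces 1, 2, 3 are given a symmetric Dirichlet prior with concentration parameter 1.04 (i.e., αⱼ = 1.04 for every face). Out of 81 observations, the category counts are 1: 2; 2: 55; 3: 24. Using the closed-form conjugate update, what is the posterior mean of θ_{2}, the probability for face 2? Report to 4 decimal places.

0.6662

The Dirichlet prior is conjugate to the Multinomial likelihood: each posterior αⱼ = prior αⱼ + observed count nⱼ.
Posterior concentration: (3.04, 56.04, 25.04), total = 84.12.
E[θ_{2}|data] = α_{2}/Σα = 56.04/84.12 = 0.6662.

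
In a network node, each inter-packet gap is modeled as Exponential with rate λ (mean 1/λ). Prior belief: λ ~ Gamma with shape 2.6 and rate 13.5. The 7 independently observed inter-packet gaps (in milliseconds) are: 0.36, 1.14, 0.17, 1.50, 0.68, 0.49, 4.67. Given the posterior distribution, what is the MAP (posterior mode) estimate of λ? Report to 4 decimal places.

With a Gamma(shape α, rate β) prior on the exponential rate λ, the posterior after n observations with total T = Σxᵢ is Gamma(α+n, β+T).
Sum of observations T = 9.01 milliseconds; n = 7.
Posterior: Gamma(2.6+7, 13.5+9.01) = Gamma(9.6, 22.51).
Mode = (α−1)/β = 0.3821.

0.3821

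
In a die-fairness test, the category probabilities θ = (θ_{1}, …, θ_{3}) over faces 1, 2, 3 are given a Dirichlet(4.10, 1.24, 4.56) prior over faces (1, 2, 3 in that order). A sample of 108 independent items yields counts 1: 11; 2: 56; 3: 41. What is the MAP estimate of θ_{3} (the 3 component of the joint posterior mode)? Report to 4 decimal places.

0.3878

The Dirichlet prior is conjugate to the Multinomial likelihood: each posterior αⱼ = prior αⱼ + observed count nⱼ.
Posterior concentration: (15.10, 57.24, 45.56), total = 117.90.
Joint mode component: (α_{3}−1)/(Σα−K) = 44.56/114.90 = 0.3878.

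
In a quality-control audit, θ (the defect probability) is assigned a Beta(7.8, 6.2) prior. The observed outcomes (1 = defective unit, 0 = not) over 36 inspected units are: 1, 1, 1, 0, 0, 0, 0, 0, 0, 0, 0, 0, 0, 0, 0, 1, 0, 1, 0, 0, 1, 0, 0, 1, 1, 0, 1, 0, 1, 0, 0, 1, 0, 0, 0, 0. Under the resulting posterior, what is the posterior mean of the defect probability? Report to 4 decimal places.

0.3760

The Beta prior is conjugate to a Binomial/Bernoulli likelihood; the update adds successes to α and failures to β.
Posterior: Beta(α+k, β+n−k) = Beta(7.8+11, 6.2+25) = Beta(18.8, 31.2).
Posterior mean = α/(α+β) = 18.8/50.0 = 0.3760.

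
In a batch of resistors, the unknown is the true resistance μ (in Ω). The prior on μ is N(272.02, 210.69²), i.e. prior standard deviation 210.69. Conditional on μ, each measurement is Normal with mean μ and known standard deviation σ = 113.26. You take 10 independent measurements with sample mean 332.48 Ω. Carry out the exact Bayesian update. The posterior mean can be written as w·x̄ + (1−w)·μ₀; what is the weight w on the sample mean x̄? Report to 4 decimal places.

0.9719

For Normal data with known variance σ², a Normal(μ₀, σ₀²) prior on μ is conjugate. Posterior precision = 1/σ₀² + n/σ²; posterior mean is the precision-weighted average of μ₀ and x̄.
σ₀² = 210.69² = 44390.2761, σ² = 113.26² = 12827.8276. Prior precision 1/σ₀² = 1/44390.2761; data precision n/σ² = 10/12827.8276.
w = (n/σ²)/(1/σ₀² + n/σ²) = n·σ₀²/(σ² + n·σ₀²) = 10·44390.2761/(12827.8276 + 10·44390.2761) = 443902.761/456730.5886 = 0.9719.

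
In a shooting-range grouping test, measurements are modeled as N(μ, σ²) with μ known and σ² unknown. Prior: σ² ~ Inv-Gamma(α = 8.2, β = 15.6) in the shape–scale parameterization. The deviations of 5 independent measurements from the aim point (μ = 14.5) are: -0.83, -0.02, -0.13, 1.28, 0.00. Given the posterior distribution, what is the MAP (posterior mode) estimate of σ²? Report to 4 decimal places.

With known mean μ and an Inverse-Gamma(α, β) prior on σ², the Normal likelihood is conjugate: posterior is Inv-Gamma(α + n/2, β + Σ(xᵢ−μ)²/2).
Σ(xᵢ−μ)² = (-0.83)² + (-0.02)² + (-0.13)² + (1.28)² + (0.00)² = 2.3446.
Posterior: Inv-Gamma(8.2 + 5/2, 15.6 + 2.3446/2) = Inv-Gamma(10.70, 16.77230).
Mode = β/(α+1) = 16.77230/11.70 = 1.4335.

1.4335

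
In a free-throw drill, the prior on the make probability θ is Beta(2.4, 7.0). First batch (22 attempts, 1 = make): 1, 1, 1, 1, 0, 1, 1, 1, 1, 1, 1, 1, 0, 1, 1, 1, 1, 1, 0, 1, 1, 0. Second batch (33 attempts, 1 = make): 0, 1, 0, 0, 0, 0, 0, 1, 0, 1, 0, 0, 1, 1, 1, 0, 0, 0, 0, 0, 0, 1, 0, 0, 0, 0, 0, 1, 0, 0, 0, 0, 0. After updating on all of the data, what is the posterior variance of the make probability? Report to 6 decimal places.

The Beta prior is conjugate to a Binomial/Bernoulli likelihood; the update adds successes to α and failures to β.
After batch 1: Beta(2.4+18, 7.0+4) = Beta(20.4, 11.0).
After batch 2: Beta(20.4+8, 11.0+25) = Beta(28.4, 36.0).
Var = αβ/((α+β)²(α+β+1)) = 28.4·36.0/(64.4²·65.4) = 0.003769.

0.003769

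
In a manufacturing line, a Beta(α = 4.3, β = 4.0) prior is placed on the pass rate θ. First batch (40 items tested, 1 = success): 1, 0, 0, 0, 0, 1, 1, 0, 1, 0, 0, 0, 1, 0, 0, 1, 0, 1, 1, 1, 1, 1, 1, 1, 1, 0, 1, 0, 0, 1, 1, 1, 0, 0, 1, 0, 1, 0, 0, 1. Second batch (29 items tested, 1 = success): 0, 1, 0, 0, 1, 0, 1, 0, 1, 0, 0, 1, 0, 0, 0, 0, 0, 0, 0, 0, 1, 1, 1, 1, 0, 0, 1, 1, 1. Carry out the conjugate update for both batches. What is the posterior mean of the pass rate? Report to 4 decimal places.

The Beta prior is conjugate to a Binomial/Bernoulli likelihood; the update adds successes to α and failures to β.
After batch 1: Beta(4.3+21, 4.0+19) = Beta(25.3, 23.0).
After batch 2: Beta(25.3+12, 23.0+17) = Beta(37.3, 40.0).
Posterior mean = α/(α+β) = 37.3/77.3 = 0.4825.

0.4825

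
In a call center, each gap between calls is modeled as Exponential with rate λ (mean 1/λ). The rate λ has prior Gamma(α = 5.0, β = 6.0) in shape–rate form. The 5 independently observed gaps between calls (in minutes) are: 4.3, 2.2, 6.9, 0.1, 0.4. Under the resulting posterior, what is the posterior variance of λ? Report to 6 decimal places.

With a Gamma(shape α, rate β) prior on the exponential rate λ, the posterior after n observations with total T = Σxᵢ is Gamma(α+n, β+T).
Sum of observations T = 13.9 minutes; n = 5.
Posterior: Gamma(5.0+5, 6.0+13.9) = Gamma(10.0, 19.9).
Var = α/β² = 0.025252.

0.025252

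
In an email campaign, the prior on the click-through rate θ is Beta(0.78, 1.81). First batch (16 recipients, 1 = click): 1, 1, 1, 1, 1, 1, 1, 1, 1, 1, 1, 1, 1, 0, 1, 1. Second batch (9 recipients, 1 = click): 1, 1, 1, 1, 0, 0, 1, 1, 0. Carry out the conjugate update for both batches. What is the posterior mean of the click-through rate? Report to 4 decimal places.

The Beta prior is conjugate to a Binomial/Bernoulli likelihood; the update adds successes to α and failures to β.
After batch 1: Beta(0.78+15, 1.81+1) = Beta(15.78, 2.81).
After batch 2: Beta(15.78+6, 2.81+3) = Beta(21.78, 5.81).
Posterior mean = α/(α+β) = 21.78/27.59 = 0.7894.

0.7894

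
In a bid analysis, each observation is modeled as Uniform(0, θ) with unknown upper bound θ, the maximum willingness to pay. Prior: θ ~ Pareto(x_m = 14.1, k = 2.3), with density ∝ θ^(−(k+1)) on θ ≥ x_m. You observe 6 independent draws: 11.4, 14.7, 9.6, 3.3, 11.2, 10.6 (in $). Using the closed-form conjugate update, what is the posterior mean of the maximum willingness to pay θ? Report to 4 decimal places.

A Pareto(scale x_m, shape k) prior on the upper bound θ of Uniform(0, θ) is conjugate: posterior is Pareto(max(x_m, max xᵢ), k + n).
Sample maximum = 14.7; prior scale x_m = 14.1 → posterior scale = max = 14.7.
Posterior shape = 2.3 + 6 = 8.3.
E[θ|data] = k·x_m/(k−1) = 8.3·14.7/7.3 = 16.7137.

16.7137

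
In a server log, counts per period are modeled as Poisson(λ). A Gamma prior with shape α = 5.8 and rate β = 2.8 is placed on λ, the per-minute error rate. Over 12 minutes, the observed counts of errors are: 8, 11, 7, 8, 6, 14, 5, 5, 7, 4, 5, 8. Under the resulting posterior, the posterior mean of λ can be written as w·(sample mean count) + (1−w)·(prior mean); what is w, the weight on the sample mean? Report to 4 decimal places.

0.8108

With a Gamma(shape α, rate β) prior, the Poisson likelihood is conjugate: the posterior is Gamma(α + ΣXᵢ, β + n).
Posterior mean = (α₀+S)/(β₀+n) = [n/(β₀+n)]·(S/n) + [β₀/(β₀+n)]·(α₀/β₀), so only n and β₀ enter the weight.
Weight on data w = n/(β₀+n) = 12/(2.8+12) = 12/14.8 = 0.8108.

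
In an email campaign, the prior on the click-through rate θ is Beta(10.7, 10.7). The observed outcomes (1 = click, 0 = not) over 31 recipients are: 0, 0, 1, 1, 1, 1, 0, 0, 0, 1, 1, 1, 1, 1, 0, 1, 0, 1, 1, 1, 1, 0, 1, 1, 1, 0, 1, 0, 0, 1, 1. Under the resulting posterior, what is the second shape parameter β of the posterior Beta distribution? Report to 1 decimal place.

The Beta prior is conjugate to a Binomial/Bernoulli likelihood; the update adds successes to α and failures to β.
Posterior: Beta(α+k, β+n−k) = Beta(10.7+20, 10.7+11) = Beta(30.7, 21.7).
Posterior β = 21.7.

21.7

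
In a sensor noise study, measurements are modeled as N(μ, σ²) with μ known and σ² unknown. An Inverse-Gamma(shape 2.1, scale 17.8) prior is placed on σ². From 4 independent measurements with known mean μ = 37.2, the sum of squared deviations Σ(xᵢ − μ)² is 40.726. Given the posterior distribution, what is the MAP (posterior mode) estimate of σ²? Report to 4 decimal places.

7.4829

With known mean μ and an Inverse-Gamma(α, β) prior on σ², the Normal likelihood is conjugate: posterior is Inv-Gamma(α + n/2, β + Σ(xᵢ−μ)²/2).
Posterior: Inv-Gamma(2.1 + 4/2, 17.8 + 40.726/2) = Inv-Gamma(4.10, 38.1630).
Mode = β/(α+1) = 38.1630/5.10 = 7.4829.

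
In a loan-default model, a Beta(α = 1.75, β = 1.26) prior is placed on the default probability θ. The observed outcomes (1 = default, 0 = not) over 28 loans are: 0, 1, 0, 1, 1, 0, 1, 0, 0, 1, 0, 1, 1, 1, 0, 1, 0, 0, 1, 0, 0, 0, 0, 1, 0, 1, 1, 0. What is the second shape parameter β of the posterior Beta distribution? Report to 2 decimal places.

The Beta prior is conjugate to a Binomial/Bernoulli likelihood; the update adds successes to α and failures to β.
Posterior: Beta(α+k, β+n−k) = Beta(1.75+13, 1.26+15) = Beta(14.75, 16.26).
Posterior β = 16.26.

16.26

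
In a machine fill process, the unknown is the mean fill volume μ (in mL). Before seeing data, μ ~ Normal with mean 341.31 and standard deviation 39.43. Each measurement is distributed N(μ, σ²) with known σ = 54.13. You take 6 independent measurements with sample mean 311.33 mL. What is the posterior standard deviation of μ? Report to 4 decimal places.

For Normal data with known variance σ², a Normal(μ₀, σ₀²) prior on μ is conjugate. Posterior precision = 1/σ₀² + n/σ²; posterior mean is the precision-weighted average of μ₀ and x̄.
σ₀² = 39.43² = 1554.7249, σ² = 54.13² = 2930.0569; σ² + n·σ₀² = 2930.0569 + 6·1554.7249 = 12258.4063.
Posterior precision = 1/σ₀² + n/σ² = 1/1554.7249 + 6/2930.0569 = (σ² + n·σ₀²)/(σ₀²σ²) = 12258.4063/(1554.7249·2930.0569); posterior variance σₙ² = σ₀²σ²/(σ² + n·σ₀²) = 1554.7249·2930.0569/12258.4063 = 371.617020.
Posterior SD = √σₙ² = √(1554.7249·2930.0569/12258.4063) = 19.2774.

19.2774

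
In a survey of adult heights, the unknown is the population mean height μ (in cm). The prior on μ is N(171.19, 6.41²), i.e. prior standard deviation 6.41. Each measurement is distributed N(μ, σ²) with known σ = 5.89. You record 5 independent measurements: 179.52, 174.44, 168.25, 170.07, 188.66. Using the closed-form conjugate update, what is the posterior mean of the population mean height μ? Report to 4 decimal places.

For Normal data with known variance σ², a Normal(μ₀, σ₀²) prior on μ is conjugate. Posterior precision = 1/σ₀² + n/σ²; posterior mean is the precision-weighted average of μ₀ and x̄.
Σxᵢ = 179.52 + 174.44 + 168.25 + 170.07 + 188.66 = 880.94, so n·x̄ = 880.94.
σ₀² = 6.41² = 41.0881, σ² = 5.89² = 34.6921; σ² + n·σ₀² = 34.6921 + 5·41.0881 = 240.1326.
Posterior mean = (μ₀/σ₀² + n·x̄/σ²)/(1/σ₀² + n/σ²) = (σ²·μ₀ + σ₀²·n·x̄)/(σ² + n·σ₀²) = (34.6921·171.19 + 41.0881·880.94)/240.1326 = 42135.091413/240.1326 = 175.4659.

175.4659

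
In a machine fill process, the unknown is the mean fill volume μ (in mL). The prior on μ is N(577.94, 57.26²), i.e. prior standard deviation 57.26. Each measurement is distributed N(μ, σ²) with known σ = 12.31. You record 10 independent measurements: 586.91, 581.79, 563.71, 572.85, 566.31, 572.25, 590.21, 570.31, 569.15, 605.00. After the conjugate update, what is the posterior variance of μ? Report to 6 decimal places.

15.083895

For Normal data with known variance σ², a Normal(μ₀, σ₀²) prior on μ is conjugate. Posterior precision = 1/σ₀² + n/σ²; posterior mean is the precision-weighted average of μ₀ and x̄.
σ₀² = 57.26² = 3278.7076, σ² = 12.31² = 151.5361; σ² + n·σ₀² = 151.5361 + 10·3278.7076 = 32938.6121.
Posterior precision = 1/σ₀² + n/σ² = 1/3278.7076 + 10/151.5361 = (σ² + n·σ₀²)/(σ₀²σ²) = 32938.6121/(3278.7076·151.5361); posterior variance σₙ² = σ₀²σ²/(σ² + n·σ₀²) = 3278.7076·151.5361/32938.6121 = 15.083895.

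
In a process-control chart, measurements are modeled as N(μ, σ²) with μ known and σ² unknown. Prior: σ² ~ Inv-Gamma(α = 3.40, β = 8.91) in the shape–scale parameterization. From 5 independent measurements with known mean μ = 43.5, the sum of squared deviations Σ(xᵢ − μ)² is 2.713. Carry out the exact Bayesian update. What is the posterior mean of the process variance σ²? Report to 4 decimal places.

With known mean μ and an Inverse-Gamma(α, β) prior on σ², the Normal likelihood is conjugate: posterior is Inv-Gamma(α + n/2, β + Σ(xᵢ−μ)²/2).
Posterior: Inv-Gamma(3.40 + 5/2, 8.91 + 2.713/2) = Inv-Gamma(5.90, 10.2665).
E[σ²|data] = β/(α−1) = 10.2665/4.90 = 2.0952.

2.0952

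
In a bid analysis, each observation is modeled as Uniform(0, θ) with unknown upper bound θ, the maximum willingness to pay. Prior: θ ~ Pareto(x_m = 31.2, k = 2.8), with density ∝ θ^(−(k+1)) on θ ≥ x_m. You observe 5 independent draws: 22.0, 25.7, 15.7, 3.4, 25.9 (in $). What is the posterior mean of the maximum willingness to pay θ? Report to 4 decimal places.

A Pareto(scale x_m, shape k) prior on the upper bound θ of Uniform(0, θ) is conjugate: posterior is Pareto(max(x_m, max xᵢ), k + n).
Sample maximum = 25.9; prior scale x_m = 31.2 → posterior scale = max = 31.2.
Posterior shape = 2.8 + 5 = 7.8.
E[θ|data] = k·x_m/(k−1) = 7.8·31.2/6.8 = 35.7882.

35.7882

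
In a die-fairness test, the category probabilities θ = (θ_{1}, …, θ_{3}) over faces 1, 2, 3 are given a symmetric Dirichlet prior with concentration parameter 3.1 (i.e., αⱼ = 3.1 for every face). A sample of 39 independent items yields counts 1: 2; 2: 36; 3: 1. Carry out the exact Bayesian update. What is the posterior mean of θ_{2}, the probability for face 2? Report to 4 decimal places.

The Dirichlet prior is conjugate to the Multinomial likelihood: each posterior αⱼ = prior αⱼ + observed count nⱼ.
Posterior concentration: (5.1, 39.1, 4.1), total = 48.3.
E[θ_{2}|data] = α_{2}/Σα = 39.1/48.3 = 0.8095.

0.8095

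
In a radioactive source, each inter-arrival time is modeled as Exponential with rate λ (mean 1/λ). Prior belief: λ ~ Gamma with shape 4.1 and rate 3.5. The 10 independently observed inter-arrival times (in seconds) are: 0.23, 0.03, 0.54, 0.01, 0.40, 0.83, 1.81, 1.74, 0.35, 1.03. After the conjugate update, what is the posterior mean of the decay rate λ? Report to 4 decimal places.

1.3467

With a Gamma(shape α, rate β) prior on the exponential rate λ, the posterior after n observations with total T = Σxᵢ is Gamma(α+n, β+T).
Sum of observations T = 6.97 seconds; n = 10.
Posterior: Gamma(4.1+10, 3.5+6.97) = Gamma(14.1, 10.47).
Posterior mean of λ = α/β = 14.1/10.47 = 1.3467.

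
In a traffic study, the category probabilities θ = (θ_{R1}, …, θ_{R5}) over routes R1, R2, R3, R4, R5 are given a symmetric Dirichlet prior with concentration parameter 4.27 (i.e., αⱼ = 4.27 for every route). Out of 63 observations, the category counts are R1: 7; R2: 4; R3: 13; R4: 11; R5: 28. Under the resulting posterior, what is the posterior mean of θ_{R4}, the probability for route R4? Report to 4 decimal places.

The Dirichlet prior is conjugate to the Multinomial likelihood: each posterior αⱼ = prior αⱼ + observed count nⱼ.
Posterior concentration: (11.27, 8.27, 17.27, 15.27, 32.27), total = 84.35.
E[θ_{R4}|data] = α_{R4}/Σα = 15.27/84.35 = 0.1810.

0.1810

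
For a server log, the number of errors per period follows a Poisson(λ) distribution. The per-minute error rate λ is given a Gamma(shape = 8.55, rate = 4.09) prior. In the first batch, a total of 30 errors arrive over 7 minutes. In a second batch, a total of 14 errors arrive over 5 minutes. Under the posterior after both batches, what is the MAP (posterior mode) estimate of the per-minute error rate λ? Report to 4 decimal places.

3.2039

With a Gamma(shape α, rate β) prior, the Poisson likelihood is conjugate: the posterior is Gamma(α + ΣXᵢ, β + n).
After batch 1: Gamma(α+S, β+n) = Gamma(8.55+30, 4.09+7) = Gamma(38.55, 11.09).
After batch 2: Gamma(α+S, β+n) = Gamma(38.55+14, 11.09+5) = Gamma(52.55, 16.09).
Mode of Gamma(α,β) for α≥1 is (α−1)/β = 51.55/16.09 = 3.2039.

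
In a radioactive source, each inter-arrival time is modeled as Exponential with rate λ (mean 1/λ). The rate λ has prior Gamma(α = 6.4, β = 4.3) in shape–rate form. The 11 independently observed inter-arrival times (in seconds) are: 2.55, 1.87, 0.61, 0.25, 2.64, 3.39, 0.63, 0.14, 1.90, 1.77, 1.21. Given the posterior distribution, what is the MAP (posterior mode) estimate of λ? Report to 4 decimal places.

0.7714

With a Gamma(shape α, rate β) prior on the exponential rate λ, the posterior after n observations with total T = Σxᵢ is Gamma(α+n, β+T).
Sum of observations T = 16.96 seconds; n = 11.
Posterior: Gamma(6.4+11, 4.3+16.96) = Gamma(17.4, 21.26).
Mode = (α−1)/β = 0.7714.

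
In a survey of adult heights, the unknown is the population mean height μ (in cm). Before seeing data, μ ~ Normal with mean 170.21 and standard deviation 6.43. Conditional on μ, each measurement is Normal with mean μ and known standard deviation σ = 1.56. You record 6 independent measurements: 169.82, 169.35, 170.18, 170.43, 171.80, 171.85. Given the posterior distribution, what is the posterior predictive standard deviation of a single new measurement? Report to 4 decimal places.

For Normal data with known variance σ², a Normal(μ₀, σ₀²) prior on μ is conjugate. Posterior precision = 1/σ₀² + n/σ²; posterior mean is the precision-weighted average of μ₀ and x̄.
σ₀² = 6.43² = 41.3449, σ² = 1.56² = 2.4336; σ² + n·σ₀² = 2.4336 + 6·41.3449 = 250.503.
Posterior precision = 1/σ₀² + n/σ² = 1/41.3449 + 6/2.4336 = (σ² + n·σ₀²)/(σ₀²σ²) = 250.503/(41.3449·2.4336); posterior variance σₙ² = σ₀²σ²/(σ² + n·σ₀²) = 41.3449·2.4336/250.503 = 0.401660.
Predictive variance for one new observation = σₙ² + σ² = 41.3449·2.4336/250.503 + 2.4336 = σ²·(σ₀² + 250.503)/250.503 = 2.4336·291.8479/250.503 = 2.835260; SD = √(2.4336·291.8479/250.503) = 1.6838.

1.6838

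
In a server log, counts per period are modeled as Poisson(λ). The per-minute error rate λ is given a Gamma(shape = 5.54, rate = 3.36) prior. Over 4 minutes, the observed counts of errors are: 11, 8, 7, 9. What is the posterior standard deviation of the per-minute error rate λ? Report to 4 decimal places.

With a Gamma(shape α, rate β) prior, the Poisson likelihood is conjugate: the posterior is Gamma(α + ΣXᵢ, β + n).
Sum of counts S = 35 over n = 4 minutes.
Posterior: Gamma(α+S, β+n) = Gamma(5.54+35, 3.36+4) = Gamma(40.54, 7.36).
SD = √α/β = √40.54/7.36 = 0.8651.

0.8651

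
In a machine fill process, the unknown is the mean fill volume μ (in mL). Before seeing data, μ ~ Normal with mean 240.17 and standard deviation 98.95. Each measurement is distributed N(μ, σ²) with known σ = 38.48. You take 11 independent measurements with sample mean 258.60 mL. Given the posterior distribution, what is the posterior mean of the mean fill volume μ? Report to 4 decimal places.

For Normal data with known variance σ², a Normal(μ₀, σ₀²) prior on μ is conjugate. Posterior precision = 1/σ₀² + n/σ²; posterior mean is the precision-weighted average of μ₀ and x̄.
n·x̄ = 11·258.60 = 2844.6.
σ₀² = 98.95² = 9791.1025, σ² = 38.48² = 1480.7104; σ² + n·σ₀² = 1480.7104 + 11·9791.1025 = 109182.8379.
Posterior mean = (μ₀/σ₀² + n·x̄/σ²)/(1/σ₀² + n/σ²) = (σ²·μ₀ + σ₀²·n·x̄)/(σ² + n·σ₀²) = (1480.7104·240.17 + 9791.1025·2844.6)/109182.8379 = 28207392.388268/109182.8379 = 258.3501.

258.3501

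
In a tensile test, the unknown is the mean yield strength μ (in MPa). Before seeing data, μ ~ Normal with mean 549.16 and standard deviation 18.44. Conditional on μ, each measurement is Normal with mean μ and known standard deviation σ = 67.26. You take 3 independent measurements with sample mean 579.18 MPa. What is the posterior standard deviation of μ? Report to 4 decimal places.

For Normal data with known variance σ², a Normal(μ₀, σ₀²) prior on μ is conjugate. Posterior precision = 1/σ₀² + n/σ²; posterior mean is the precision-weighted average of μ₀ and x̄.
σ₀² = 18.44² = 340.0336, σ² = 67.26² = 4523.9076; σ² + n·σ₀² = 4523.9076 + 3·340.0336 = 5544.0084.
Posterior precision = 1/σ₀² + n/σ² = 1/340.0336 + 3/4523.9076 = (σ² + n·σ₀²)/(σ₀²σ²) = 5544.0084/(340.0336·4523.9076); posterior variance σₙ² = σ₀²σ²/(σ² + n·σ₀²) = 340.0336·4523.9076/5544.0084 = 277.467218.
Posterior SD = √σₙ² = √(340.0336·4523.9076/5544.0084) = 16.6573.

16.6573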